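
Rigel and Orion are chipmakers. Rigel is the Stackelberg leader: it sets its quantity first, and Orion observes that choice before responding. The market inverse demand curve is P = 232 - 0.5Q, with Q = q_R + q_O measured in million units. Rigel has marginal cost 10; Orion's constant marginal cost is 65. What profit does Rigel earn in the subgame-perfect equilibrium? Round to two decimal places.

19182.25

Solve by backward induction. Given q_R, the follower Orion maximises π_O = (232 - (1/2)q_R - (1/2)q_O)q_O - 65q_O.
∂π_O/∂q_O = 167 - (1/2)q_R - q_O = 0 gives the reaction function q_O = (167 - (1/2)q_R).
The leader anticipates this reaction. Substituting into P = 232 - 0.5Q gives P = 297/2 - (1/4)q_R, so π_R = (297/2 - (1/4)q_R)q_R - 10q_R.
Maximising: ∂π_R/∂q_R = 277/2 - (1/2)q_R = 0, giving q_R = 277.
Then q_O = (167 - (1/2)·277) = 57/2.
Price P = 232 - (1/2)·(611/2) = 317/4.
Rigel's profit: (317/4 - 10)·277 = 19182.2500.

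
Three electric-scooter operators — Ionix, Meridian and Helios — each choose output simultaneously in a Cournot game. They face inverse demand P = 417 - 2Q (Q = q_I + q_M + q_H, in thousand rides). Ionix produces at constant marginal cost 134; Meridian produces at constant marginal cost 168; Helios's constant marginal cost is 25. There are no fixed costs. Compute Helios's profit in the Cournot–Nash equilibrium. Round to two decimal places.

Ionix's profit: π_I = (417 - 2Q)q_I - (134q_I). Setting ∂π_I/∂q_I = 0: 283 - 4q_I - 2(q_M + q_H) = 0.
Meridian's first-order condition: 249 - 4q_M - 2(q_I + q_H) = 0.
Helios's first-order condition: 392 - 4q_H - 2(q_I + q_M) = 0.
Summing all 3 equations gives 924 − 8Q = 0, hence Q = 231/2.
Back-substituting: q_I = (283 − 231)/2 = 26, q_M = (249 − 231)/2 = 9, q_H = (392 − 231)/2 = 161/2.
Price P = 417 - 2·(231/2) = 186.
Helios's profit: (186 - 25)·(161/2) = 12960.5000.

12960.50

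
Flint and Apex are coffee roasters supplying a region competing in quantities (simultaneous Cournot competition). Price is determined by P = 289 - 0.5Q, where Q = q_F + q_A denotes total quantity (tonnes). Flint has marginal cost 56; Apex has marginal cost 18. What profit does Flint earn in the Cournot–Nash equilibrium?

Flint's profit: π_F = (289 - 0.5Q)q_F - (56q_F). Setting ∂π_F/∂q_F = 0: 233 - q_F - (1/2)(q_A) = 0.
Apex's profit: π_A = (289 - 0.5Q)q_A - (18q_A). Setting ∂π_A/∂q_A = 0: 271 - q_A - (1/2)(q_F) = 0.
Rearranging gives the reaction functions q_F = (233 - (1/2)q_A) and q_A = (271 - (1/2)q_F).
Substituting one into the other gives q_F = 130 and q_A = 206.
Price P = 289 - (1/2)·336 = 121.
Flint's profit: (121 - 56)·130 = 8450.

8450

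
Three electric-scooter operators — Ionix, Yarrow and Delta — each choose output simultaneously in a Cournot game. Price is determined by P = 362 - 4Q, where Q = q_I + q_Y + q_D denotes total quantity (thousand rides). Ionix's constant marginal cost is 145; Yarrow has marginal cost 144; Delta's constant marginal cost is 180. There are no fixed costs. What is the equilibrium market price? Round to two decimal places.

Ionix's profit: π_I = (362 - 4Q)q_I - (145q_I). Setting ∂π_I/∂q_I = 0: 217 - 8q_I - 4(q_Y + q_D) = 0.
Yarrow's first-order condition: 218 - 8q_Y - 4(q_I + q_D) = 0.
Delta's first-order condition: 182 - 8q_D - 4(q_I + q_Y) = 0.
Summing all 3 equations gives 617 − 16Q = 0, hence Q = 617/16.
Back-substituting: q_I = (217 − 617/4)/4 = 251/16, q_Y = (218 − 617/4)/4 = 255/16, q_D = (182 − 617/4)/4 = 111/16.
Total output Q = 617/16, so price P = 362 - 4·(617/16) = 831/4.

207.75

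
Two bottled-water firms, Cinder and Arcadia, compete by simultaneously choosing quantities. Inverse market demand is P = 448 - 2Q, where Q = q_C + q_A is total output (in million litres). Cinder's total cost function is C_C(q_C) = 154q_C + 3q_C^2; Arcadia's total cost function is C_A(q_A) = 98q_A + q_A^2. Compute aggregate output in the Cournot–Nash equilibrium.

Cinder's profit: π_C = (448 - 2Q)q_C - (154q_C + 3q_C²). Setting ∂π_C/∂q_C = 0: 294 - 10q_C - 2(q_A) = 0.
Arcadia's profit: π_A = (448 - 2Q)q_A - (98q_A + q_A²). Setting ∂π_A/∂q_A = 0: 350 - 6q_A - 2(q_C) = 0.
Rearranging gives the reaction functions q_C = (294 - 2q_A)/10 and q_A = (350 - 2q_C)/6.
Solving the pair: q_C = 19, q_A = 52.
Total output Q = 19 + 52 = 71.

71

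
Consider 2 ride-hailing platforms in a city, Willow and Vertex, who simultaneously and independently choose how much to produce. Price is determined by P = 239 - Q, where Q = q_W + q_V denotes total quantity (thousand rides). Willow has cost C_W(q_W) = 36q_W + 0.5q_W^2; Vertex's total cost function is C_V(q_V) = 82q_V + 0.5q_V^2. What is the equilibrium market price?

Willow's profit: π_W = (239 - Q)q_W - (36q_W + (1/2)q_W²). Setting ∂π_W/∂q_W = 0: 203 - 3q_W - (q_V) = 0.
Vertex's first-order condition: 157 - 3q_V - (q_W) = 0.
So q_W = (203 - q_V)/3 and q_V = (157 - q_W)/3.
Solving the pair: q_W = 113/2, q_V = 67/2.
Total output Q = 90, so price P = 239 - 90 = 149.

149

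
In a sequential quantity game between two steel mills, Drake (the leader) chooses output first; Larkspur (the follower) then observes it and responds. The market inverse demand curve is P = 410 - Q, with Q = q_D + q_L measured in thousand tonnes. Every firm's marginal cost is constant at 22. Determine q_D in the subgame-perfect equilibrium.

194

The follower Larkspur best-responds to any q_D: π_L = (410 - Q)q_L - 22q_L.
∂π_L/∂q_L = 388 - q_D - 2q_L = 0 gives the reaction function q_L = (388 - q_D)/2.
The leader anticipates this reaction. Substituting into P = 410 - Q gives P = 216 - (1/2)q_D, so π_D = (216 - (1/2)q_D)q_D - 22q_D.
The leader's first-order condition 194 - q_D = 0 yields q_D = 194.
Then q_L = (388 - 194)/2 = 97.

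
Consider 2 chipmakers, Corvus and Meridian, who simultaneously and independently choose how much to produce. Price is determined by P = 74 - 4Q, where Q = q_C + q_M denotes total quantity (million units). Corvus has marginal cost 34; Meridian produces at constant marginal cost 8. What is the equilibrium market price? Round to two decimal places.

Corvus's profit: π_C = (74 - 4Q)q_C - (34q_C). Setting ∂π_C/∂q_C = 0: 40 - 8q_C - 4(q_M) = 0.
Meridian's profit: π_M = (74 - 4Q)q_M - (8q_M). Setting ∂π_M/∂q_M = 0: 66 - 8q_M - 4(q_C) = 0.
Best responses: q_C = (40 - 4q_M)/8, q_M = (66 - 4q_C)/8.
Substituting one into the other gives q_C = 7/6 and q_M = 23/3.
Total output Q = 53/6, so price P = 74 - 4·(53/6) = 116/3.

38.67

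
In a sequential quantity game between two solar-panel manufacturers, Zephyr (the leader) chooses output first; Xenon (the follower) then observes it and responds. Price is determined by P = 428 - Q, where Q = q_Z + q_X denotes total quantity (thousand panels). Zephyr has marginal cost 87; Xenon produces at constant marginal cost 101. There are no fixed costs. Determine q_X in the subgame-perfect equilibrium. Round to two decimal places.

74.75

The follower Xenon best-responds to any q_Z: π_X = (428 - Q)q_X - 101q_X.
∂π_X/∂q_X = 327 - q_Z - 2q_X = 0 gives the reaction function q_X = (327 - q_Z)/2.
The leader anticipates this reaction. Substituting into P = 428 - Q gives P = 529/2 - (1/2)q_Z, so π_Z = (529/2 - (1/2)q_Z)q_Z - 87q_Z.
Maximising: ∂π_Z/∂q_Z = 355/2 - q_Z = 0, giving q_Z = 355/2.
Then q_X = (327 - 355/2)/2 = 299/4.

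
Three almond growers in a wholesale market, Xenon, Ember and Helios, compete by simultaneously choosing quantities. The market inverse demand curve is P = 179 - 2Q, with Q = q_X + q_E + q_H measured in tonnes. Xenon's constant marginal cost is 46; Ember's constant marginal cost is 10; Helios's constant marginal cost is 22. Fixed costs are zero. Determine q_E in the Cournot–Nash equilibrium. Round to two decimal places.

Xenon's profit: π_X = (179 - 2Q)q_X - (46q_X). Setting ∂π_X/∂q_X = 0: 133 - 4q_X - 2(q_E + q_H) = 0.
Ember's profit: π_E = (179 - 2Q)q_E - (10q_E). Setting ∂π_E/∂q_E = 0: 169 - 4q_E - 2(q_X + q_H) = 0.
Helios's profit: π_H = (179 - 2Q)q_H - (22q_H). Setting ∂π_H/∂q_H = 0: 157 - 4q_H - 2(q_X + q_E) = 0.
Adding the 3 conditions: 459 − 4Q − 4Q = 0, i.e. Q = 459/8.
Back-substituting: q_X = (133 − 459/4)/2 = 73/8, q_E = (169 − 459/4)/2 = 217/8, q_H = (157 − 459/4)/2 = 169/8.

27.13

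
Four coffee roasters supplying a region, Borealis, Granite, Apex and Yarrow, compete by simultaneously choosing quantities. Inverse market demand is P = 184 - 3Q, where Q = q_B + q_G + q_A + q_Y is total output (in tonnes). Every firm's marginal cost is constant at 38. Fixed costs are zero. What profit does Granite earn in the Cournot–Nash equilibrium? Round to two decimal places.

A representative firm's profit is π_i = q_i(184 - 3Q) - 38q_i.
Setting ∂π_i/∂q_i = 0 with rivals' quantities fixed: 146 - 6q_i - 3·Σ_{j≠i} q_j = 0.
By symmetry each firm produces the same amount; substituting Σ_{j≠i} q_j = 3q_i yields q_i = 146/15.
Price P = 184 - 3·(584/15) = 336/5.
Granite's profit: (336/5 - 38)·(146/15) = 284.2133.

284.21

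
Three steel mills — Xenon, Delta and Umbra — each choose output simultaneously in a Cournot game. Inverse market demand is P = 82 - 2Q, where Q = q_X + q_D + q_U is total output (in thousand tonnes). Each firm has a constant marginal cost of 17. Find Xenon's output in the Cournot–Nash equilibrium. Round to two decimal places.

8.13

A representative firm's profit is π_i = q_i(82 - 2Q) - 17q_i.
First-order condition (treating rivals' output as given): 65 - 4q_i - 2·Σ_{j≠i} q_j = 0.
With identical firms every q_j equals q_i, so Σ_{j≠i} q_j = 2q_i and 65 = 8q_i, giving q_i = 65/8.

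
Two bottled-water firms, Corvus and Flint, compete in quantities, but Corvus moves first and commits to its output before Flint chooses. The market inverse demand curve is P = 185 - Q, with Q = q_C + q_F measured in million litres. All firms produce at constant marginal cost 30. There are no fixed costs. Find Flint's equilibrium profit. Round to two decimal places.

The follower Flint best-responds to any q_C: π_F = (185 - Q)q_F - 30q_F.
Follower FOC: 155 - q_C - 2q_F = 0, so q_F(q_C) = (155 - q_C)/2.
The leader anticipates this reaction. Substituting into P = 185 - Q gives P = 215/2 - (1/2)q_C, so π_C = (215/2 - (1/2)q_C)q_C - 30q_C.
The leader's first-order condition 155/2 - q_C = 0 yields q_C = 155/2.
Then q_F = (155 - 155/2)/2 = 155/4.
Price P = 185 - 465/4 = 275/4.
Flint's profit: (275/4 - 30)·(155/4) = 1501.5625.

1501.56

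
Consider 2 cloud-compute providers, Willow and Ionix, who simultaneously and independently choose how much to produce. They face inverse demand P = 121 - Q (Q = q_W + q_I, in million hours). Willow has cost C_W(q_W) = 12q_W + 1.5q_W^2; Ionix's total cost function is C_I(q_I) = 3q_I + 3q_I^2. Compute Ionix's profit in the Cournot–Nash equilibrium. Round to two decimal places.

Willow's profit: π_W = (121 - Q)q_W - (12q_W + (3/2)q_W²). Setting ∂π_W/∂q_W = 0: 109 - 5q_W - (q_I) = 0.
Ionix's profit: π_I = (121 - Q)q_I - (3q_I + 3q_I²). Setting ∂π_I/∂q_I = 0: 118 - 8q_I - (q_W) = 0.
So q_W = (109 - q_I)/5 and q_I = (118 - q_W)/8.
Substituting one into the other gives q_W = 58/3 and q_I = 37/3.
Price P = 121 - 95/3 = 268/3.
Ionix's profit: (268/3)·(37/3) - 3·(37/3) - 3(37/3)² = 608.4444.

608.44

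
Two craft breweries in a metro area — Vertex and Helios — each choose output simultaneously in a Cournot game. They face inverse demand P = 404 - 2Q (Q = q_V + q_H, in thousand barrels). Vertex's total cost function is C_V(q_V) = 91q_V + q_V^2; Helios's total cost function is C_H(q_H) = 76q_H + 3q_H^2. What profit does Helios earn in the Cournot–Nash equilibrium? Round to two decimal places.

2871.43

Vertex's profit: π_V = (404 - 2Q)q_V - (91q_V + q_V²). Setting ∂π_V/∂q_V = 0: 313 - 6q_V - 2(q_H) = 0.
Helios's first-order condition: 328 - 10q_H - 2(q_V) = 0.
Best responses: q_V = (313 - 2q_H)/6, q_H = (328 - 2q_V)/10.
Substituting one into the other gives q_V = 1237/28 and q_H = 671/28.
Price P = 404 - 2·(477/7) = 1874/7.
Helios's profit: (1874/7)·(671/28) - 76·(671/28) - 3(671/28)² = 2871.4349.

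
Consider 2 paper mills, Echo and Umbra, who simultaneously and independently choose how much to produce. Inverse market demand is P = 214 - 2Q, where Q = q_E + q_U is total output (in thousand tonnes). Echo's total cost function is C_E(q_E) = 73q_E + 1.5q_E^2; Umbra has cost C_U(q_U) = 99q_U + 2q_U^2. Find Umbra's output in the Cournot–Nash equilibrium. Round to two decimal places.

Echo's profit: π_E = (214 - 2Q)q_E - (73q_E + (3/2)q_E²). Setting ∂π_E/∂q_E = 0: 141 - 7q_E - 2(q_U) = 0.
Umbra's first-order condition: 115 - 8q_U - 2(q_E) = 0.
Best responses: q_E = (141 - 2q_U)/7, q_U = (115 - 2q_E)/8.
Substituting one into the other gives q_E = 449/26 and q_U = 523/52.

10.06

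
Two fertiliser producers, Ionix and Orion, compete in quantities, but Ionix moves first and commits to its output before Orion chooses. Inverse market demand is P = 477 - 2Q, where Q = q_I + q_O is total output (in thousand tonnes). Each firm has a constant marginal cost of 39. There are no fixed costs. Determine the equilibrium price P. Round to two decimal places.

Solve by backward induction. Given q_I, the follower Orion maximises π_O = (477 - 2q_I - 2q_O)q_O - 39q_O.
Setting the follower's marginal profit to zero, 438 - 2q_I - 4q_O = 0, i.e. q_O = (438 - 2q_I)/4.
The leader anticipates this reaction. Substituting into P = 477 - 2Q gives P = 258 - q_I, so π_I = (258 - q_I)q_I - 39q_I.
Maximising: ∂π_I/∂q_I = 219 - 2q_I = 0, giving q_I = 219/2.
Then q_O = (438 - 2·(219/2))/4 = 219/4.
Total output Q = 657/4, so price P = 477 - 2·(657/4) = 297/2.

148.50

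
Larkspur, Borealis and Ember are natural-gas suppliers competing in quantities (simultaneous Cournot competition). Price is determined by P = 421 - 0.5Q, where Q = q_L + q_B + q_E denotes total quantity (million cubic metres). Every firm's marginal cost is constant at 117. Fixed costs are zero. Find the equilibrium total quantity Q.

Each firm earns π_i = (421 - 0.5Q)q_i - 117q_i.
Setting ∂π_i/∂q_i = 0 with rivals' quantities fixed: 304 - q_i - (1/2)·Σ_{j≠i} q_j = 0.
By symmetry each firm produces the same amount; substituting Σ_{j≠i} q_j = 2q_i yields q_i = 304/2 = 152.
Total output Q = 152 + 152 + 152 = 456.

456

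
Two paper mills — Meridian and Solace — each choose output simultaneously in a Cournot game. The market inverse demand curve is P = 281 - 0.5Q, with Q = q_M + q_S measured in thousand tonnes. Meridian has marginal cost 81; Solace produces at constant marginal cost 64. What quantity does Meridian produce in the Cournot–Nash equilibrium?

Meridian's profit: π_M = (281 - 0.5Q)q_M - (81q_M). Setting ∂π_M/∂q_M = 0: 200 - q_M - (1/2)(q_S) = 0.
Solace's first-order condition: 217 - q_S - (1/2)(q_M) = 0.
Best responses: q_M = (200 - (1/2)q_S), q_S = (217 - (1/2)q_M).
Substituting one into the other gives q_M = 122 and q_S = 156.

122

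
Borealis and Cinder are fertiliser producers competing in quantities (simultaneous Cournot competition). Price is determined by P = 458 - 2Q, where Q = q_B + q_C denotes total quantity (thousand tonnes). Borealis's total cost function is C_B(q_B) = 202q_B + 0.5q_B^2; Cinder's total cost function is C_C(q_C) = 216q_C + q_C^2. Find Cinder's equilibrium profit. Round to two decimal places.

2162.15

Borealis's profit: π_B = (458 - 2Q)q_B - (202q_B + (1/2)q_B²). Setting ∂π_B/∂q_B = 0: 256 - 5q_B - 2(q_C) = 0.
Cinder's profit: π_C = (458 - 2Q)q_C - (216q_C + q_C²). Setting ∂π_C/∂q_C = 0: 242 - 6q_C - 2(q_B) = 0.
Rearranging gives the reaction functions q_B = (256 - 2q_C)/5 and q_C = (242 - 2q_B)/6.
Solving the pair: q_B = 526/13, q_C = 349/13.
Price P = 458 - 2·(875/13) = 323.3846.
Cinder's profit: 323.3846·(349/13) - 216·(349/13) - (349/13)² = 2162.1479.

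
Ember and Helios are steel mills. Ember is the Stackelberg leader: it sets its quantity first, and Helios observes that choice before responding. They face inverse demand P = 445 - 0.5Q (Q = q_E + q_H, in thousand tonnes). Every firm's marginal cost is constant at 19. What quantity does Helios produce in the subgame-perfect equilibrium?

The follower Helios best-responds to any q_E: π_H = (445 - 0.5Q)q_H - 19q_H.
∂π_H/∂q_H = 426 - (1/2)q_E - q_H = 0 gives the reaction function q_H = (426 - (1/2)q_E).
The leader anticipates this reaction. Substituting into P = 445 - 0.5Q gives P = 232 - (1/4)q_E, so π_E = (232 - (1/4)q_E)q_E - 19q_E.
Maximising: ∂π_E/∂q_E = 213 - (1/2)q_E = 0, giving q_E = 426.
Then q_H = (426 - (1/2)·426) = 213.

213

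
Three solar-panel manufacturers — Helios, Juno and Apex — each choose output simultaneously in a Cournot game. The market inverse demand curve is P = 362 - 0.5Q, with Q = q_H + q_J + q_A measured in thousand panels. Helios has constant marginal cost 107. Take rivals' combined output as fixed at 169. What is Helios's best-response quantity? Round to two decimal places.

With rivals' combined output fixed at 169, Helios's profit is π_H = (362 - (1/2)·169 - (1/2)q_H)q_H - (107q_H) = (555/2 - (1/2)q_H)q_H - (107q_H).
∂π_H/∂q_H = 341/2 - q_H = 0, so q_H = 341/2.

170.50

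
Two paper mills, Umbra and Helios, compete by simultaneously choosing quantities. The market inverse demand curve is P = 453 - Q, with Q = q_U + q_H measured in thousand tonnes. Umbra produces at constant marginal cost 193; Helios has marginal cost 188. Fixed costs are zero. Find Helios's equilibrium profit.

Umbra's profit: π_U = (453 - Q)q_U - (193q_U). Setting ∂π_U/∂q_U = 0: 260 - 2q_U - (q_H) = 0.
Helios's first-order condition: 265 - 2q_H - (q_U) = 0.
Rearranging gives the reaction functions q_U = (260 - q_H)/2 and q_H = (265 - q_U)/2.
Solving the pair: q_U = 85, q_H = 90.
Price P = 453 - 175 = 278.
Helios's profit: (278 - 188)·90 = 8100.

8100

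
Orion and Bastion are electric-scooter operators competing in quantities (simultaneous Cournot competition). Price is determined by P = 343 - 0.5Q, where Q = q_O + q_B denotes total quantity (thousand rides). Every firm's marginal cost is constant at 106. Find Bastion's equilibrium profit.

A representative firm's profit is π_i = q_i(343 - 0.5Q) - 106q_i.
Setting ∂π_i/∂q_i = 0 with rivals' quantities fixed: 237 - q_i - (1/2)q_j = 0.
By symmetry each firm produces the same amount; substituting q_j = q_i yields q_i = 237/(3/2) = 158.
Price P = 343 - (1/2)·316 = 185.
Bastion's profit: (185 - 106)·158 = 12482.

12482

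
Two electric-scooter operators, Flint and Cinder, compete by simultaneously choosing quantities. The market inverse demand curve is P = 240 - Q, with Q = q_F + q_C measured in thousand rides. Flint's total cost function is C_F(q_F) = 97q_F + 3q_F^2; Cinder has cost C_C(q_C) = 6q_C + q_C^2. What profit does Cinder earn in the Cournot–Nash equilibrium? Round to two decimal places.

Flint's profit: π_F = (240 - Q)q_F - (97q_F + 3q_F²). Setting ∂π_F/∂q_F = 0: 143 - 8q_F - (q_C) = 0.
Cinder's first-order condition: 234 - 4q_C - (q_F) = 0.
Best responses: q_F = (143 - q_C)/8, q_C = (234 - q_F)/4.
Substituting one into the other gives q_F = 338/31 and q_C = 1729/31.
Price P = 240 - 66.6774 = 173.3226.
Cinder's profit: 173.3226·(1729/31) - 6·(1729/31) - (1729/31)² = 6221.5213.

6221.52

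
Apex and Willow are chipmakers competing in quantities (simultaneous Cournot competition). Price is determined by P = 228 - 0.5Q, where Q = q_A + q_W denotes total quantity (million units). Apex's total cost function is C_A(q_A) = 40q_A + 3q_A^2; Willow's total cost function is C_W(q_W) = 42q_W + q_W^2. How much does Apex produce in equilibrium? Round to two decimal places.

Apex's profit: π_A = (228 - 0.5Q)q_A - (40q_A + 3q_A²). Setting ∂π_A/∂q_A = 0: 188 - 7q_A - (1/2)(q_W) = 0.
Willow's profit: π_W = (228 - 0.5Q)q_W - (42q_W + q_W²). Setting ∂π_W/∂q_W = 0: 186 - 3q_W - (1/2)(q_A) = 0.
Rearranging gives the reaction functions q_A = (188 - (1/2)q_W)/7 and q_W = (186 - (1/2)q_A)/3.
Solving the pair: q_A = 1884/83, q_W = 58.2169.

22.70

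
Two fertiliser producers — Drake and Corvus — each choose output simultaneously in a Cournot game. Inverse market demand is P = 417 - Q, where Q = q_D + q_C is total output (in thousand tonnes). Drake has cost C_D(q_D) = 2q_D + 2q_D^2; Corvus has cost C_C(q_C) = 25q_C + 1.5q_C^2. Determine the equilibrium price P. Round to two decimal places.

Drake's profit: π_D = (417 - Q)q_D - (2q_D + 2q_D²). Setting ∂π_D/∂q_D = 0: 415 - 6q_D - (q_C) = 0.
Corvus's profit: π_C = (417 - Q)q_C - (25q_C + (3/2)q_C²). Setting ∂π_C/∂q_C = 0: 392 - 5q_C - (q_D) = 0.
Rearranging gives the reaction functions q_D = (415 - q_C)/6 and q_C = (392 - q_D)/5.
Solving the pair: q_D = 1683/29, q_C = 1937/29.
Total output Q = 124.8276, so price P = 417 - 124.8276 = 292.1724.

292.17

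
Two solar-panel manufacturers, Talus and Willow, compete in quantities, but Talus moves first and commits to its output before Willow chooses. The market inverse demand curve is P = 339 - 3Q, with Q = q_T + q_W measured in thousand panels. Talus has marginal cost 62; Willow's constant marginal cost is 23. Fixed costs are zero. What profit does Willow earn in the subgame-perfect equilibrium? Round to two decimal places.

The follower Willow best-responds to any q_T: π_W = (339 - 3Q)q_W - 23q_W.
Follower FOC: 316 - 3q_T - 6q_W = 0, so q_W(q_T) = (316 - 3q_T)/6.
Talus substitutes q_W(q_T) into its own profit: π_T = q_T(339 - 3q_T - (316 - 3q_T)/2) - 62q_T = (181 - (3/2)q_T)q_T - 62q_T.
Leader FOC: 119 - 3q_T = 0, so q_T = 119/3.
Then q_W = (316 - 3·(119/3))/6 = 197/6.
Price P = 339 - 3·(145/2) = 243/2.
Willow's profit: (243/2 - 23)·(197/6) = 3234.0833.

3234.08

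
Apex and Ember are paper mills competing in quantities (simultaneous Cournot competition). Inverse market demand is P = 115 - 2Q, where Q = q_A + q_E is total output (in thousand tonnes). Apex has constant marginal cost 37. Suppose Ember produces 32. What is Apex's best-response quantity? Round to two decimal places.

With the rival's output fixed at 32, Apex's profit is π_A = (115 - 2·32 - 2q_A)q_A - (37q_A) = (51 - 2q_A)q_A - (37q_A).
∂π_A/∂q_A = 14 - 4q_A = 0, so q_A = 7/2.

3.50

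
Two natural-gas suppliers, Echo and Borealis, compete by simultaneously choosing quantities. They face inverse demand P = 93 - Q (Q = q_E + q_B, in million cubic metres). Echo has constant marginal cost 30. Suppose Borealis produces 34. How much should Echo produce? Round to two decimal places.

With the rival's output fixed at 34, Echo's profit is π_E = (93 - 34 - q_E)q_E - (30q_E) = (59 - q_E)q_E - (30q_E).
∂π_E/∂q_E = 29 - 2q_E = 0, so q_E = 29/2.

14.50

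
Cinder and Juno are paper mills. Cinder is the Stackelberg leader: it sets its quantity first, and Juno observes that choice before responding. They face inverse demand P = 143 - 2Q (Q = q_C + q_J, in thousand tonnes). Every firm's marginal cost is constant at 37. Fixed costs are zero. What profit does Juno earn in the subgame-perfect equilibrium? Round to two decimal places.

351.13

The follower Juno best-responds to any q_C: π_J = (143 - 2Q)q_J - 37q_J.
Follower FOC: 106 - 2q_C - 4q_J = 0, so q_J(q_C) = (106 - 2q_C)/4.
The leader anticipates this reaction. Substituting into P = 143 - 2Q gives P = 90 - q_C, so π_C = (90 - q_C)q_C - 37q_C.
Maximising: ∂π_C/∂q_C = 53 - 2q_C = 0, giving q_C = 53/2.
Then q_J = (106 - 2·(53/2))/4 = 53/4.
Price P = 143 - 2·(159/4) = 127/2.
Juno's profit: (127/2 - 37)·(53/4) = 351.1250.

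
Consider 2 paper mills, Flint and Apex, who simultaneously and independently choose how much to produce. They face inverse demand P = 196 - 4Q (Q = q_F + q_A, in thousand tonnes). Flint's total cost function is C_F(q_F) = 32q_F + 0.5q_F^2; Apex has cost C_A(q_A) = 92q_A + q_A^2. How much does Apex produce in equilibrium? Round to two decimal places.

Flint's profit: π_F = (196 - 4Q)q_F - (32q_F + (1/2)q_F²). Setting ∂π_F/∂q_F = 0: 164 - 9q_F - 4(q_A) = 0.
Apex's first-order condition: 104 - 10q_A - 4(q_F) = 0.
Rearranging gives the reaction functions q_F = (164 - 4q_A)/9 and q_A = (104 - 4q_F)/10.
Substituting one into the other gives q_F = 612/37 and q_A = 140/37.

3.78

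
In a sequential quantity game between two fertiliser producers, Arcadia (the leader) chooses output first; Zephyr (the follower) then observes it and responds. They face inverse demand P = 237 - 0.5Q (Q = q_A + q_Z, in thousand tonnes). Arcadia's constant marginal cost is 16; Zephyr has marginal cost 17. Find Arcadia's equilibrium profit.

12321

The follower Zephyr best-responds to any q_A: π_Z = (237 - 0.5Q)q_Z - 17q_Z.
Setting the follower's marginal profit to zero, 220 - (1/2)q_A - q_Z = 0, i.e. q_Z = (220 - (1/2)q_A).
The leader anticipates this reaction. Substituting into P = 237 - 0.5Q gives P = 127 - (1/4)q_A, so π_A = (127 - (1/4)q_A)q_A - 16q_A.
Leader FOC: 111 - (1/2)q_A = 0, so q_A = 222.
Then q_Z = (220 - (1/2)·222) = 109.
Price P = 237 - (1/2)·331 = 143/2.
Arcadia's profit: (143/2 - 16)·222 = 12321.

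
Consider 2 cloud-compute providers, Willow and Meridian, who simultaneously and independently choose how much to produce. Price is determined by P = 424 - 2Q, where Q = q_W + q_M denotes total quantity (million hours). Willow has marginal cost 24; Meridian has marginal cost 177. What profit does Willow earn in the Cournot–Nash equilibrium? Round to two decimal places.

16989.39

Willow's profit: π_W = (424 - 2Q)q_W - (24q_W). Setting ∂π_W/∂q_W = 0: 400 - 4q_W - 2(q_M) = 0.
Meridian's first-order condition: 247 - 4q_M - 2(q_W) = 0.
Best responses: q_W = (400 - 2q_M)/4, q_M = (247 - 2q_W)/4.
Substituting one into the other gives q_W = 553/6 and q_M = 47/3.
Price P = 424 - 2·(647/6) = 625/3.
Willow's profit: (625/3 - 24)·(553/6) = 16989.3889.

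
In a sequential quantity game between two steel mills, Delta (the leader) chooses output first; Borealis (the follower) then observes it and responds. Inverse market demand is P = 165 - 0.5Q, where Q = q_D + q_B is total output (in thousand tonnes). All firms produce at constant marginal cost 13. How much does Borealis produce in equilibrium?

Solve by backward induction. Given q_D, the follower Borealis maximises π_B = (165 - (1/2)q_D - (1/2)q_B)q_B - 13q_B.
Setting the follower's marginal profit to zero, 152 - (1/2)q_D - q_B = 0, i.e. q_B = (152 - (1/2)q_D).
Delta substitutes q_B(q_D) into its own profit: π_D = q_D(165 - (1/2)q_D - (152 - (1/2)q_D)/2) - 13q_D = (89 - (1/4)q_D)q_D - 13q_D.
Maximising: ∂π_D/∂q_D = 76 - (1/2)q_D = 0, giving q_D = 152.
Then q_B = (152 - (1/2)·152) = 76.

76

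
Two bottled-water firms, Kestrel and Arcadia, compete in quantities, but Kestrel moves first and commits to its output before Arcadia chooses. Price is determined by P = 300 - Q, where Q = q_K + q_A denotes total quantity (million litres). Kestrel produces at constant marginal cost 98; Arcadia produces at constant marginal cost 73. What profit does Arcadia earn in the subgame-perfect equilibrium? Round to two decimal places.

The follower Arcadia best-responds to any q_K: π_A = (300 - Q)q_A - 73q_A.
∂π_A/∂q_A = 227 - q_K - 2q_A = 0 gives the reaction function q_A = (227 - q_K)/2.
The leader anticipates this reaction. Substituting into P = 300 - Q gives P = 373/2 - (1/2)q_K, so π_K = (373/2 - (1/2)q_K)q_K - 98q_K.
The leader's first-order condition 177/2 - q_K = 0 yields q_K = 177/2.
Then q_A = (227 - 177/2)/2 = 277/4.
Price P = 300 - 631/4 = 569/4.
Arcadia's profit: (569/4 - 73)·(277/4) = 4795.5625.

4795.56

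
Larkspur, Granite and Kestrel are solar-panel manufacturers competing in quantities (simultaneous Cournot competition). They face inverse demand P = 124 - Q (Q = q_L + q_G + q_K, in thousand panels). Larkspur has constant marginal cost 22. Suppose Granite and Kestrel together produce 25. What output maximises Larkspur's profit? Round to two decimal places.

With rivals' combined output fixed at 25, Larkspur's profit is π_L = (124 - 25 - q_L)q_L - (22q_L) = (99 - q_L)q_L - (22q_L).
∂π_L/∂q_L = 77 - 2q_L = 0, so q_L = 77/2.

38.50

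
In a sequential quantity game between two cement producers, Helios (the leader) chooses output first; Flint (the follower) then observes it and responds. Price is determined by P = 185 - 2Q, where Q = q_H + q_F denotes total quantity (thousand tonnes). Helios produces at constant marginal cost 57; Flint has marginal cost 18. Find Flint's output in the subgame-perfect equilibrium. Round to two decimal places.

30.63

The follower Flint best-responds to any q_H: π_F = (185 - 2Q)q_F - 18q_F.
Setting the follower's marginal profit to zero, 167 - 2q_H - 4q_F = 0, i.e. q_F = (167 - 2q_H)/4.
The leader anticipates this reaction. Substituting into P = 185 - 2Q gives P = 203/2 - q_H, so π_H = (203/2 - q_H)q_H - 57q_H.
Maximising: ∂π_H/∂q_H = 89/2 - 2q_H = 0, giving q_H = 89/4.
Then q_F = (167 - 2·(89/4))/4 = 245/8.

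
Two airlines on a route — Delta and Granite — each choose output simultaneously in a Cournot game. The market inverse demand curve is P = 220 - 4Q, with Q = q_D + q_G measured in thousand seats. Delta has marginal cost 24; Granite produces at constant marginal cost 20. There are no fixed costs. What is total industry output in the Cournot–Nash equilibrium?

Delta's profit: π_D = (220 - 4Q)q_D - (24q_D). Setting ∂π_D/∂q_D = 0: 196 - 8q_D - 4(q_G) = 0.
Granite's profit: π_G = (220 - 4Q)q_G - (20q_G). Setting ∂π_G/∂q_G = 0: 200 - 8q_G - 4(q_D) = 0.
So q_D = (196 - 4q_G)/8 and q_G = (200 - 4q_D)/8.
Substituting one into the other gives q_D = 16 and q_G = 17.
Total output Q = 16 + 17 = 33.

33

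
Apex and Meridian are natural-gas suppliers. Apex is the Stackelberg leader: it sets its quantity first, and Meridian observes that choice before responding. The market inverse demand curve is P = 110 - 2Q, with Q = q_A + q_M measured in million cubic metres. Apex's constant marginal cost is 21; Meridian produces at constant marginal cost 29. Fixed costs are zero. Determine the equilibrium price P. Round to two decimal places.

Solve by backward induction. Given q_A, the follower Meridian maximises π_M = (110 - 2q_A - 2q_M)q_M - 29q_M.
∂π_M/∂q_M = 81 - 2q_A - 4q_M = 0 gives the reaction function q_M = (81 - 2q_A)/4.
Apex substitutes q_M(q_A) into its own profit: π_A = q_A(110 - 2q_A - (81 - 2q_A)/2) - 21q_A = (139/2 - q_A)q_A - 21q_A.
The leader's first-order condition 97/2 - 2q_A = 0 yields q_A = 97/4.
Then q_M = (81 - 2·(97/4))/4 = 65/8.
Total output Q = 259/8, so price P = 110 - 2·(259/8) = 181/4.

45.25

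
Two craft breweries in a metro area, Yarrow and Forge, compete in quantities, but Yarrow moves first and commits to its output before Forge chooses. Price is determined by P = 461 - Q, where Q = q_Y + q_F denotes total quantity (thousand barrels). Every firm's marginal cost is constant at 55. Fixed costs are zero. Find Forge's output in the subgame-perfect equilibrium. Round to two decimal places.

101.50

Solve by backward induction. Given q_Y, the follower Forge maximises π_F = (461 - q_Y - q_F)q_F - 55q_F.
Follower FOC: 406 - q_Y - 2q_F = 0, so q_F(q_Y) = (406 - q_Y)/2.
The leader anticipates this reaction. Substituting into P = 461 - Q gives P = 258 - (1/2)q_Y, so π_Y = (258 - (1/2)q_Y)q_Y - 55q_Y.
The leader's first-order condition 203 - q_Y = 0 yields q_Y = 203.
Then q_F = (406 - 203)/2 = 203/2.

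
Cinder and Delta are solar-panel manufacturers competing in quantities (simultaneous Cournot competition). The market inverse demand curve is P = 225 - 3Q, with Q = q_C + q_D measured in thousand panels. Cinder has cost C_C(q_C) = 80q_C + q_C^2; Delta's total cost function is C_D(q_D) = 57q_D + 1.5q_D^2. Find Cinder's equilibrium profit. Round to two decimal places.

646.61

Cinder's profit: π_C = (225 - 3Q)q_C - (80q_C + q_C²). Setting ∂π_C/∂q_C = 0: 145 - 8q_C - 3(q_D) = 0.
Delta's first-order condition: 168 - 9q_D - 3(q_C) = 0.
Best responses: q_C = (145 - 3q_D)/8, q_D = (168 - 3q_C)/9.
Solving the pair: q_C = 89/7, q_D = 101/7.
Price P = 225 - 3·(190/7) = 1005/7.
Cinder's profit: (1005/7)·(89/7) - 80·(89/7) - (89/7)² = 646.6122.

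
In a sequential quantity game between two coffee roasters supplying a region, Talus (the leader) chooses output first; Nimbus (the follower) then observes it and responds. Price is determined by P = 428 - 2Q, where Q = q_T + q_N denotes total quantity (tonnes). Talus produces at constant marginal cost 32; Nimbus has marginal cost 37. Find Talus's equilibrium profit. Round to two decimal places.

The follower Nimbus best-responds to any q_T: π_N = (428 - 2Q)q_N - 37q_N.
∂π_N/∂q_N = 391 - 2q_T - 4q_N = 0 gives the reaction function q_N = (391 - 2q_T)/4.
The leader anticipates this reaction. Substituting into P = 428 - 2Q gives P = 465/2 - q_T, so π_T = (465/2 - q_T)q_T - 32q_T.
The leader's first-order condition 401/2 - 2q_T = 0 yields q_T = 401/4.
Then q_N = (391 - 2·(401/4))/4 = 381/8.
Price P = 428 - 2·(1183/8) = 529/4.
Talus's profit: (529/4 - 32)·(401/4) = 10050.0625.

10050.06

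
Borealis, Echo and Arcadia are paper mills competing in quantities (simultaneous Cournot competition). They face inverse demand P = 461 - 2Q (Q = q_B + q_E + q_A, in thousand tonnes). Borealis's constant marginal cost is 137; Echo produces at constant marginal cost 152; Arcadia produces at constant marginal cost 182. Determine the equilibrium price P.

Borealis's profit: π_B = (461 - 2Q)q_B - (137q_B). Setting ∂π_B/∂q_B = 0: 324 - 4q_B - 2(q_E + q_A) = 0.
Echo's profit: π_E = (461 - 2Q)q_E - (152q_E). Setting ∂π_E/∂q_E = 0: 309 - 4q_E - 2(q_B + q_A) = 0.
Arcadia's first-order condition: 279 - 4q_A - 2(q_B + q_E) = 0.
Adding the 3 conditions: 912 − 4Q − 4Q = 0, i.e. Q = 114.
Back-substituting: q_B = (324 − 228)/2 = 48, q_E = (309 − 228)/2 = 81/2, q_A = (279 − 228)/2 = 51/2.
Total output Q = 114, so price P = 461 - 2·114 = 233.

233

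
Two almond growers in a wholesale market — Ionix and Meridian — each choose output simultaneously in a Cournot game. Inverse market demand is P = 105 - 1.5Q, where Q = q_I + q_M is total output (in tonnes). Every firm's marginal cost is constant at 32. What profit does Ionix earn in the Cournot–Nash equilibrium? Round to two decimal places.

A representative firm's profit is π_i = q_i(105 - 1.5Q) - 32q_i.
First-order condition (treating rivals' output as given): 73 - 3q_i - (3/2)q_j = 0.
By symmetry each firm produces the same amount; substituting q_j = q_i yields q_i = 73/(9/2) = 146/9.
Price P = 105 - (3/2)·(292/9) = 169/3.
Ionix's profit: (169/3 - 32)·(146/9) = 394.7407.

394.74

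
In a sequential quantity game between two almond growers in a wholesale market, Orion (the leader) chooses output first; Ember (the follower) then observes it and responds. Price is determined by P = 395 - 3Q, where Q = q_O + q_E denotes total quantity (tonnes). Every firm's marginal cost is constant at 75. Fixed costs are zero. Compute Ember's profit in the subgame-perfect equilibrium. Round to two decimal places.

The follower Ember best-responds to any q_O: π_E = (395 - 3Q)q_E - 75q_E.
∂π_E/∂q_E = 320 - 3q_O - 6q_E = 0 gives the reaction function q_E = (320 - 3q_O)/6.
The leader anticipates this reaction. Substituting into P = 395 - 3Q gives P = 235 - (3/2)q_O, so π_O = (235 - (3/2)q_O)q_O - 75q_O.
The leader's first-order condition 160 - 3q_O = 0 yields q_O = 160/3.
Then q_E = (320 - 3·(160/3))/6 = 80/3.
Price P = 395 - 3·80 = 155.
Ember's profit: (155 - 75)·(80/3) = 2133.3333.

2133.33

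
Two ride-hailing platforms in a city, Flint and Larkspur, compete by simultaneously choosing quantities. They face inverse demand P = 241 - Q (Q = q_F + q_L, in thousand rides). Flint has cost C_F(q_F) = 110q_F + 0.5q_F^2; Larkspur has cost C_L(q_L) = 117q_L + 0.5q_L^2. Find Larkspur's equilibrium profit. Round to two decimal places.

Flint's profit: π_F = (241 - Q)q_F - (110q_F + (1/2)q_F²). Setting ∂π_F/∂q_F = 0: 131 - 3q_F - (q_L) = 0.
Larkspur's first-order condition: 124 - 3q_L - (q_F) = 0.
Rearranging gives the reaction functions q_F = (131 - q_L)/3 and q_L = (124 - q_F)/3.
Substituting one into the other gives q_F = 269/8 and q_L = 241/8.
Price P = 241 - 255/4 = 709/4.
Larkspur's profit: (709/4)·(241/8) - 117·(241/8) - (1/2)(241/8)² = 1361.2734.

1361.27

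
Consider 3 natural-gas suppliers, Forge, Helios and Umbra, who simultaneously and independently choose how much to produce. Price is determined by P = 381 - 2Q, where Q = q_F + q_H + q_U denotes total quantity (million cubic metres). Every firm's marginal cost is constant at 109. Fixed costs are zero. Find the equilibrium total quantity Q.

A representative firm's profit is π_i = q_i(381 - 2Q) - 109q_i.
First-order condition (treating rivals' output as given): 272 - 4q_i - 2·Σ_{j≠i} q_j = 0.
By symmetry each firm produces the same amount; substituting Σ_{j≠i} q_j = 2q_i yields q_i = 272/8 = 34.
Total output Q = 34 + 34 + 34 = 102.

102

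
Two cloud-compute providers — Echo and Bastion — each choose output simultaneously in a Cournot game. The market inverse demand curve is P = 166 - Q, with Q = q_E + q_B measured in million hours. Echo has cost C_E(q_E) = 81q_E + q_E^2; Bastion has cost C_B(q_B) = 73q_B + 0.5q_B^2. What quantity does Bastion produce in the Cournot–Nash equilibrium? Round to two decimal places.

26.09

Echo's profit: π_E = (166 - Q)q_E - (81q_E + q_E²). Setting ∂π_E/∂q_E = 0: 85 - 4q_E - (q_B) = 0.
Bastion's first-order condition: 93 - 3q_B - (q_E) = 0.
Best responses: q_E = (85 - q_B)/4, q_B = (93 - q_E)/3.
Substituting one into the other gives q_E = 162/11 and q_B = 287/11.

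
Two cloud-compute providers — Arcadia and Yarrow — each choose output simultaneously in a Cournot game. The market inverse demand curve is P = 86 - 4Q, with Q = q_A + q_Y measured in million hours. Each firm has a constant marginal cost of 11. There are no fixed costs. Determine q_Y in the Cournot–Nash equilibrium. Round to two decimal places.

A representative firm's profit is π_i = q_i(86 - 4Q) - 11q_i.
First-order condition (treating rivals' output as given): 75 - 8q_i - 4q_j = 0.
With identical firms every q_j equals q_i, so q_j = q_i and 75 = 12q_i, giving q_i = 25/4.

6.25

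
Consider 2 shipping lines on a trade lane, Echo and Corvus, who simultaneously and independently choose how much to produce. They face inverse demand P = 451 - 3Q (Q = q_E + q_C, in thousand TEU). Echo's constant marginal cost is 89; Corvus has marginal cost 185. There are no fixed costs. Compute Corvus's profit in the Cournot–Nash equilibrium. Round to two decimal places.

Echo's profit: π_E = (451 - 3Q)q_E - (89q_E). Setting ∂π_E/∂q_E = 0: 362 - 6q_E - 3(q_C) = 0.
Corvus's first-order condition: 266 - 6q_C - 3(q_E) = 0.
So q_E = (362 - 3q_C)/6 and q_C = (266 - 3q_E)/6.
Substituting one into the other gives q_E = 458/9 and q_C = 170/9.
Price P = 451 - 3·(628/9) = 725/3.
Corvus's profit: (725/3 - 185)·(170/9) = 1070.3704.

1070.37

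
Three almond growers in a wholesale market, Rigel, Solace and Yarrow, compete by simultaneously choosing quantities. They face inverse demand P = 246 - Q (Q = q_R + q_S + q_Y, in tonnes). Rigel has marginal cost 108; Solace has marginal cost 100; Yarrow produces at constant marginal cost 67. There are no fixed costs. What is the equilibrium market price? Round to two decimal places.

Rigel's profit: π_R = (246 - Q)q_R - (108q_R). Setting ∂π_R/∂q_R = 0: 138 - 2q_R - (q_S + q_Y) = 0.
Solace's first-order condition: 146 - 2q_S - (q_R + q_Y) = 0.
Yarrow's first-order condition: 179 - 2q_Y - (q_R + q_S) = 0.
Adding the 3 conditions: 463 − 2Q − 2Q = 0, i.e. Q = 463/4.
Back-substituting: q_R = (138 − 463/4) = 89/4, q_S = (146 − 463/4) = 121/4, q_Y = (179 − 463/4) = 253/4.
Total output Q = 463/4, so price P = 246 - 463/4 = 521/4.

130.25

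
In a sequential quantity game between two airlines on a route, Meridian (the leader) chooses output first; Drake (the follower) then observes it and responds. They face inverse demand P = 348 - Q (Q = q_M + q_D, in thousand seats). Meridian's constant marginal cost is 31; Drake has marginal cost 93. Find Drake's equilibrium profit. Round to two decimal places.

1072.56

Solve by backward induction. Given q_M, the follower Drake maximises π_D = (348 - q_M - q_D)q_D - 93q_D.
∂π_D/∂q_D = 255 - q_M - 2q_D = 0 gives the reaction function q_D = (255 - q_M)/2.
Meridian substitutes q_D(q_M) into its own profit: π_M = q_M(348 - q_M - (255 - q_M)/2) - 31q_M = (441/2 - (1/2)q_M)q_M - 31q_M.
Maximising: ∂π_M/∂q_M = 379/2 - q_M = 0, giving q_M = 379/2.
Then q_D = (255 - 379/2)/2 = 131/4.
Price P = 348 - 889/4 = 503/4.
Drake's profit: (503/4 - 93)·(131/4) = 1072.5625.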